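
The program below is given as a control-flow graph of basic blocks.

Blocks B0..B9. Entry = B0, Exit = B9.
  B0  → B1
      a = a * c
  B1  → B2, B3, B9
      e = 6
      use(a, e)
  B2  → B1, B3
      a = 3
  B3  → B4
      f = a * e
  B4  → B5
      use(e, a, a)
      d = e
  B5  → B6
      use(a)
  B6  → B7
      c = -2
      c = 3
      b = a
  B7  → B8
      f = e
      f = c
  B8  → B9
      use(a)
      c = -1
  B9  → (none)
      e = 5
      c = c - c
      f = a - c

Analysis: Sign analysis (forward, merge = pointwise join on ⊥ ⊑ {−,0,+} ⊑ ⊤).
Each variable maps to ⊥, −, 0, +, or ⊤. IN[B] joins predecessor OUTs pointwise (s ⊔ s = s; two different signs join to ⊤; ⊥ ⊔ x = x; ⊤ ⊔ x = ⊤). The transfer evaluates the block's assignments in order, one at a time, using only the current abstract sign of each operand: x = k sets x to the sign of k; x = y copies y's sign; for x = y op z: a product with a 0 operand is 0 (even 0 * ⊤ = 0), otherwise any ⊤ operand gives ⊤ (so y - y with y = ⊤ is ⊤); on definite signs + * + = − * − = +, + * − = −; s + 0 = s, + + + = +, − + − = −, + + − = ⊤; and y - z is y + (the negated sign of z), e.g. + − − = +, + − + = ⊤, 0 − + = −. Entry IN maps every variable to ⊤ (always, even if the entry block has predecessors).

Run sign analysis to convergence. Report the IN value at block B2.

Answer: {a: ⊤, b: ⊤, c: ⊤, d: ⊤, e: +, f: ⊤}

Derivation:
Fixpoint table:
  B0:   IN=(all ⊤)   OUT=(all ⊤)
  B1:   IN=(all ⊤)   OUT={e:+; rest ⊤}
  B2:   IN={e:+; rest ⊤}   OUT={a:+, e:+; rest ⊤}
  B3:   IN={e:+; rest ⊤}   OUT={e:+; rest ⊤}
  B4:   IN={e:+; rest ⊤}   OUT={d:+, e:+; rest ⊤}
  B5:   IN={d:+, e:+; rest ⊤}   OUT={d:+, e:+; rest ⊤}
  B6:   IN={d:+, e:+; rest ⊤}   OUT={c:+, d:+, e:+; rest ⊤}
  B7:   IN={c:+, d:+, e:+; rest ⊤}   OUT={c:+, d:+, e:+, f:+; rest ⊤}
  B8:   IN={c:+, d:+, e:+, f:+; rest ⊤}   OUT={c:-, d:+, e:+, f:+; rest ⊤}
  B9:   IN={e:+; rest ⊤}   OUT={e:+; rest ⊤}

Merge at B2: IN[B2] = OUT[B1] = {a: ⊤, b: ⊤, c: ⊤, d: ⊤, e: +, f: ⊤}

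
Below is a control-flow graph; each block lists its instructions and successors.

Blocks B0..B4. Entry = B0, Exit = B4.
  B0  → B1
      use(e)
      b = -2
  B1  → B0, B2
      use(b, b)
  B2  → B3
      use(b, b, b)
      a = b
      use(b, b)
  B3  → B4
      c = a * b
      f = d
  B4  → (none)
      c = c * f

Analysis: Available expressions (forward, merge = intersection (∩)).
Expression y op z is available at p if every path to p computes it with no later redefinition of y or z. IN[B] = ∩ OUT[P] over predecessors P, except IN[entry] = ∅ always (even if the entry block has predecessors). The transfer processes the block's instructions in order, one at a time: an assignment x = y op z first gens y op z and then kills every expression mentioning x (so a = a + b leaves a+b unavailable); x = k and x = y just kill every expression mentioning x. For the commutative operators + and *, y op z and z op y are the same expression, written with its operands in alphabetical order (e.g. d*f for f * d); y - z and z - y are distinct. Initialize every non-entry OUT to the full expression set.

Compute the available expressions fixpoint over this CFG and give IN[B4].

Fixpoint table:
  B0: | IN={} | OUT={}
  B1: | IN={} | OUT={}
  B2: | IN={} | OUT={}
  B3: | IN={} | OUT={a*b}
  B4: | IN={a*b} | OUT={a*b}

Merge at B4: IN[B4] = OUT[B3] = {a*b}

Answer: {a*b}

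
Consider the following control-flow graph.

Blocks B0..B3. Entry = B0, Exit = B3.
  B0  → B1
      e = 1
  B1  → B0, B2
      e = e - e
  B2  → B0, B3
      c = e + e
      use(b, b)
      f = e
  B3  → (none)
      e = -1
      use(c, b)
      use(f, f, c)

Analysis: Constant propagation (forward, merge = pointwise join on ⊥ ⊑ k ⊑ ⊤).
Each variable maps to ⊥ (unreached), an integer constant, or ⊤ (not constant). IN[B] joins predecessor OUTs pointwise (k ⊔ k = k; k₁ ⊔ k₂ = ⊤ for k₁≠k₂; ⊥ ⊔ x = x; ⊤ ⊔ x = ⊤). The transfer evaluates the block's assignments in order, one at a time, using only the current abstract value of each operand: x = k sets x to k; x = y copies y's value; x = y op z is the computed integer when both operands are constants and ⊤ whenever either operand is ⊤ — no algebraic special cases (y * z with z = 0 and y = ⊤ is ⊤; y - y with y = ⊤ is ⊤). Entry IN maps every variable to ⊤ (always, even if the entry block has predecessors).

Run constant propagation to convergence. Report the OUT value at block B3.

Fixpoint table:
  B0: | IN=(all ⊤) | OUT={e:1; rest ⊤}
  B1: | IN={e:1; rest ⊤} | OUT={e:0; rest ⊤}
  B2: | IN={e:0; rest ⊤} | OUT={c:0, e:0, f:0; rest ⊤}
  B3: | IN={c:0, e:0, f:0; rest ⊤} | OUT={c:0, e:-1, f:0; rest ⊤}

Merge at B3: IN[B3] = OUT[B2] = {a: ⊤, b: ⊤, c: 0, d: ⊤, e: 0, f: 0}
Applying B3's transfer function to that IN value gives OUT[B3] (row B3 above).

Answer: {a: ⊤, b: ⊤, c: 0, d: ⊤, e: -1, f: 0}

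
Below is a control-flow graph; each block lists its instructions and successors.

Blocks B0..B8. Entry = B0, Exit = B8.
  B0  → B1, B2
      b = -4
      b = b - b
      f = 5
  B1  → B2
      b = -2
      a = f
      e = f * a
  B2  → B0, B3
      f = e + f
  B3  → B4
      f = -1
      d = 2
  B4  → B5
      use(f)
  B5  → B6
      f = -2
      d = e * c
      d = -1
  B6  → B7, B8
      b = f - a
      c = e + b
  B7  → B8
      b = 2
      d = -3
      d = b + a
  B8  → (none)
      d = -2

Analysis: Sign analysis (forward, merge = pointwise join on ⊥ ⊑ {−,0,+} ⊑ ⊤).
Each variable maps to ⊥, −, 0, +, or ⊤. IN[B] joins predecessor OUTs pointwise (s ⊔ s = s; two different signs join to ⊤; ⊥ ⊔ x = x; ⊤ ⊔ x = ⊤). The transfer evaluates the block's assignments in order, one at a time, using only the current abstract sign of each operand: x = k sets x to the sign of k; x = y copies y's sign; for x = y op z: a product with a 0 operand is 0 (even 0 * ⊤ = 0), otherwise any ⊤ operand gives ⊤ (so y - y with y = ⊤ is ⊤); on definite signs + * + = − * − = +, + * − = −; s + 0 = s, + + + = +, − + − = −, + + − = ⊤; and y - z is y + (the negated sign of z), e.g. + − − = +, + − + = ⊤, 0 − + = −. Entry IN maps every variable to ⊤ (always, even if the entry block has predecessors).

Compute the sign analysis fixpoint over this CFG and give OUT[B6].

Answer: {a: ⊤, b: ⊤, c: ⊤, d: -, e: ⊤, f: -}

Trace:
Fixpoint table:
  B0:   IN=(all ⊤)   OUT={f:+; rest ⊤}
  B1:   IN={f:+; rest ⊤}   OUT={a:+, b:-, e:+, f:+; rest ⊤}
  B2:   IN={f:+; rest ⊤}   OUT=(all ⊤)
  B3:   IN=(all ⊤)   OUT={d:+, f:-; rest ⊤}
  B4:   IN={d:+, f:-; rest ⊤}   OUT={d:+, f:-; rest ⊤}
  B5:   IN={d:+, f:-; rest ⊤}   OUT={d:-, f:-; rest ⊤}
  B6:   IN={d:-, f:-; rest ⊤}   OUT={d:-, f:-; rest ⊤}
  B7:   IN={d:-, f:-; rest ⊤}   OUT={b:+, f:-; rest ⊤}
  B8:   IN={f:-; rest ⊤}   OUT={d:-, f:-; rest ⊤}

Merge at B6: IN[B6] = OUT[B5] = {a: ⊤, b: ⊤, c: ⊤, d: -, e: ⊤, f: -}
Applying B6's transfer function to that IN value gives OUT[B6] (row B6 above).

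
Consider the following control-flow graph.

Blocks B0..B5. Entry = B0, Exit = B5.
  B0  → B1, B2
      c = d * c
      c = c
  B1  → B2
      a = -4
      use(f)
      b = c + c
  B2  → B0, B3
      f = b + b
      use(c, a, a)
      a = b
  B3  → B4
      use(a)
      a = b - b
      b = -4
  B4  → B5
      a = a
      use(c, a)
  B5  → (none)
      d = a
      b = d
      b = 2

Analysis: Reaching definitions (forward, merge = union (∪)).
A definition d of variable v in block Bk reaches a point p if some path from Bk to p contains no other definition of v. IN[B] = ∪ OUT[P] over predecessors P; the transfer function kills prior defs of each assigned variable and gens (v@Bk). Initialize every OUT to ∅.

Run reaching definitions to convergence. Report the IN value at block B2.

Answer: {a@B1, a@B2, b@B1, c@B0, f@B2}

Trace:
Per-block solution:
  B0:   IN={a@B2, b@B1, c@B0, f@B2}   OUT={a@B2, b@B1, c@B0, f@B2}
  B1:   IN={a@B2, b@B1, c@B0, f@B2}   OUT={a@B1, b@B1, c@B0, f@B2}
  B2:   IN={a@B1, a@B2, b@B1, c@B0, f@B2}   OUT={a@B2, b@B1, c@B0, f@B2}
  B3:   IN={a@B2, b@B1, c@B0, f@B2}   OUT={a@B3, b@B3, c@B0, f@B2}
  B4:   IN={a@B3, b@B3, c@B0, f@B2}   OUT={a@B4, b@B3, c@B0, f@B2}
  B5:   IN={a@B4, b@B3, c@B0, f@B2}   OUT={a@B4, b@B5, c@B0, d@B5, f@B2}

Merge at B2: IN[B2] = OUT[B0] ⊔ OUT[B1] = {a@B1, a@B2, b@B1, c@B0, f@B2}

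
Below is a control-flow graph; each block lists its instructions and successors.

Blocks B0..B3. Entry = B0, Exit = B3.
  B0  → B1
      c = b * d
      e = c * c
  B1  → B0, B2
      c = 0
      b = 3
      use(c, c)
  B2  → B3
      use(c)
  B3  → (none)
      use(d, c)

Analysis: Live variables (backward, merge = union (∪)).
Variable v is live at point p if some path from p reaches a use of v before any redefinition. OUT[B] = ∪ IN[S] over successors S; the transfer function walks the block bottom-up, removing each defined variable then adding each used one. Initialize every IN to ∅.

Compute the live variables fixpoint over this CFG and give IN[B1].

Answer: {d}

Trace:
Per-block solution:
  B0:  IN={b, d}  OUT={d}
  B1:  IN={d}  OUT={b, c, d}
  B2:  IN={c, d}  OUT={c, d}
  B3:  IN={c, d}  OUT={}

Merge at B1: OUT[B1] = IN[B0] ⊔ IN[B2] = {b, c, d}
Applying B1's transfer function to that OUT value gives IN[B1] (row B1 above).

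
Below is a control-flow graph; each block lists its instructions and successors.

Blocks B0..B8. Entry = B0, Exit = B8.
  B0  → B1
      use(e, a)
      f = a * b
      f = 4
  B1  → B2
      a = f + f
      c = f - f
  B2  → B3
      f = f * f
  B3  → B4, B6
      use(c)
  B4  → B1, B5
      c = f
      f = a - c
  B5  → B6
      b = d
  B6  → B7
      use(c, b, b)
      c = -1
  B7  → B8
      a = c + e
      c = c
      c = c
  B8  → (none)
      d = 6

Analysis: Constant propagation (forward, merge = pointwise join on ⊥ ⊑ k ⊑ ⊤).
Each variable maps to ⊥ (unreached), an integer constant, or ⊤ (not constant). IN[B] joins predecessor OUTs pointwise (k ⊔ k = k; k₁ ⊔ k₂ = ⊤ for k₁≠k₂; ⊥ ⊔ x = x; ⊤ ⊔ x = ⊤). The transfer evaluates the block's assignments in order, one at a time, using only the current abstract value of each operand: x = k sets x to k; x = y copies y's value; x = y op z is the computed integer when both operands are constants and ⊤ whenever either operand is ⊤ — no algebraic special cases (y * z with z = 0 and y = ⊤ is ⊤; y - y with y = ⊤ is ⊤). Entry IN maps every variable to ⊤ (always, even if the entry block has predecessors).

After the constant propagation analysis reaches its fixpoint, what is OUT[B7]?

Answer: {a: ⊤, b: ⊤, c: -1, d: ⊤, e: ⊤, f: ⊤}

Derivation:
Per-block solution:
  B0:   IN=(all ⊤)   OUT={f:4; rest ⊤}
  B1:   IN=(all ⊤)   OUT=(all ⊤)
  B2:   IN=(all ⊤)   OUT=(all ⊤)
  B3:   IN=(all ⊤)   OUT=(all ⊤)
  B4:   IN=(all ⊤)   OUT=(all ⊤)
  B5:   IN=(all ⊤)   OUT=(all ⊤)
  B6:   IN=(all ⊤)   OUT={c:-1; rest ⊤}
  B7:   IN={c:-1; rest ⊤}   OUT={c:-1; rest ⊤}
  B8:   IN={c:-1; rest ⊤}   OUT={c:-1, d:6; rest ⊤}

Merge at B7: IN[B7] = OUT[B6] = {a: ⊤, b: ⊤, c: -1, d: ⊤, e: ⊤, f: ⊤}
Applying B7's transfer function to that IN value gives OUT[B7] (row B7 above).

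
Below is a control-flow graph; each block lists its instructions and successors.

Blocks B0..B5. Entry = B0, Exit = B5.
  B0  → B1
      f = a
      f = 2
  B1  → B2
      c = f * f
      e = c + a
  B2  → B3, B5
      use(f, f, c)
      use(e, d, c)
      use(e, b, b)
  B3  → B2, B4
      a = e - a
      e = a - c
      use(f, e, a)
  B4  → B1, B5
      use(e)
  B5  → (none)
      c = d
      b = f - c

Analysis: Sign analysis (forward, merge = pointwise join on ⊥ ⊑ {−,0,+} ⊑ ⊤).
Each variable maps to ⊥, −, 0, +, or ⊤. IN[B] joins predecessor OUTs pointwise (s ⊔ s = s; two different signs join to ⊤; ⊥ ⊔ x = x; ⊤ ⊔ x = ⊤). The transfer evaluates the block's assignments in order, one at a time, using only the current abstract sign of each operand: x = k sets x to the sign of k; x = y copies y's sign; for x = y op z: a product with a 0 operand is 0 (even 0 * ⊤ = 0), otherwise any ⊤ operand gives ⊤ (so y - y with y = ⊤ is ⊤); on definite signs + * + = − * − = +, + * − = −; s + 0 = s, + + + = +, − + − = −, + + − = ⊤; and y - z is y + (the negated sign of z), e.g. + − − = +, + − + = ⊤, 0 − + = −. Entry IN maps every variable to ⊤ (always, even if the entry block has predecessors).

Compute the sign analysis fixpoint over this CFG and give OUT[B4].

Fixpoint table:
  B0: | IN=(all ⊤) | OUT={f:+; rest ⊤}
  B1: | IN={f:+; rest ⊤} | OUT={c:+, f:+; rest ⊤}
  B2: | IN={c:+, f:+; rest ⊤} | OUT={c:+, f:+; rest ⊤}
  B3: | IN={c:+, f:+; rest ⊤} | OUT={c:+, f:+; rest ⊤}
  B4: | IN={c:+, f:+; rest ⊤} | OUT={c:+, f:+; rest ⊤}
  B5: | IN={c:+, f:+; rest ⊤} | OUT={f:+; rest ⊤}

Merge at B4: IN[B4] = OUT[B3] = {a: ⊤, b: ⊤, c: +, d: ⊤, e: ⊤, f: +}
Applying B4's transfer function to that IN value gives OUT[B4] (row B4 above).

Answer: {a: ⊤, b: ⊤, c: +, d: ⊤, e: ⊤, f: +}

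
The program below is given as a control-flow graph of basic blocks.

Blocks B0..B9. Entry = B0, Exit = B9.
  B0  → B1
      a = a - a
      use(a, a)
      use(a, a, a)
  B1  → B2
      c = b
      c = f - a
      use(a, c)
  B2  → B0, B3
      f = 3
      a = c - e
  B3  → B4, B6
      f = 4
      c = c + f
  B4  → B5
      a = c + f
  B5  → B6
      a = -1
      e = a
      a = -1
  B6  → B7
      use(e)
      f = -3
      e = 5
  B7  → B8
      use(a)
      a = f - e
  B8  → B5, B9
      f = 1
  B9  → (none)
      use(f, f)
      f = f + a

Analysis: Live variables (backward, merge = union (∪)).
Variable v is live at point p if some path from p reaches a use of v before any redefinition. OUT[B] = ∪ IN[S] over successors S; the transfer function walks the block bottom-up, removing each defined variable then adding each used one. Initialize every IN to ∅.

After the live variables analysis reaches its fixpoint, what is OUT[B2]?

Answer: {a, b, c, e, f}

Trace:
Per-block solution:
  B0: | IN={a, b, e, f} | OUT={a, b, e, f}
  B1: | IN={a, b, e, f} | OUT={b, c, e}
  B2: | IN={b, c, e} | OUT={a, b, c, e, f}
  B3: | IN={a, c, e} | OUT={a, c, e, f}
  B4: | IN={c, f} | OUT={}
  B5: | IN={} | OUT={a, e}
  B6: | IN={a, e} | OUT={a, e, f}
  B7: | IN={a, e, f} | OUT={a}
  B8: | IN={a} | OUT={a, f}
  B9: | IN={a, f} | OUT={}

Merge at B2: OUT[B2] = IN[B0] ⊔ IN[B3] = {a, b, c, e, f}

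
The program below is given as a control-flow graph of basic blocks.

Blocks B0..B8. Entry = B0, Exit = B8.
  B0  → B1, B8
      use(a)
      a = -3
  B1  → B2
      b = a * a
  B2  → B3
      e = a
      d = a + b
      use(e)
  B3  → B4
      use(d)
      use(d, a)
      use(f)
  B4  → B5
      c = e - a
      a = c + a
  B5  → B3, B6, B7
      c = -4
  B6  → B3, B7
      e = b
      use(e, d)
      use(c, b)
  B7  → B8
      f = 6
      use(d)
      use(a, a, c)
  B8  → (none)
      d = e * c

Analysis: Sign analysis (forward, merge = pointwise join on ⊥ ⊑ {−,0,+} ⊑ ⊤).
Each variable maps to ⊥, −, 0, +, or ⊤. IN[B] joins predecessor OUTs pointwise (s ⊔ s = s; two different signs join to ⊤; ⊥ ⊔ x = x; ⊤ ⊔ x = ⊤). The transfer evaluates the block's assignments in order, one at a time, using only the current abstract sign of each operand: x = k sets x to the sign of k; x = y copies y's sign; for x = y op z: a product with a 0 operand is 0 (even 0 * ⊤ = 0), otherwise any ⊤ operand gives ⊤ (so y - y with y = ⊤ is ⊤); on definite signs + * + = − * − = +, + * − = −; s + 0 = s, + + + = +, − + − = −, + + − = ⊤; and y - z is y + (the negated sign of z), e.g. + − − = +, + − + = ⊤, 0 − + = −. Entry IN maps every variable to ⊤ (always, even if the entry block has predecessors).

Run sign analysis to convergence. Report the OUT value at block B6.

Fixpoint table:
  B0: | IN=(all ⊤) | OUT={a:-; rest ⊤}
  B1: | IN={a:-; rest ⊤} | OUT={a:-, b:+; rest ⊤}
  B2: | IN={a:-, b:+; rest ⊤} | OUT={a:-, b:+, e:-; rest ⊤}
  B3: | IN={b:+; rest ⊤} | OUT={b:+; rest ⊤}
  B4: | IN={b:+; rest ⊤} | OUT={b:+; rest ⊤}
  B5: | IN={b:+; rest ⊤} | OUT={b:+, c:-; rest ⊤}
  B6: | IN={b:+, c:-; rest ⊤} | OUT={b:+, c:-, e:+; rest ⊤}
  B7: | IN={b:+, c:-; rest ⊤} | OUT={b:+, c:-, f:+; rest ⊤}
  B8: | IN=(all ⊤) | OUT=(all ⊤)

Merge at B6: IN[B6] = OUT[B5] = {a: ⊤, b: +, c: -, d: ⊤, e: ⊤, f: ⊤}
Applying B6's transfer function to that IN value gives OUT[B6] (row B6 above).

Answer: {a: ⊤, b: +, c: -, d: ⊤, e: +, f: ⊤}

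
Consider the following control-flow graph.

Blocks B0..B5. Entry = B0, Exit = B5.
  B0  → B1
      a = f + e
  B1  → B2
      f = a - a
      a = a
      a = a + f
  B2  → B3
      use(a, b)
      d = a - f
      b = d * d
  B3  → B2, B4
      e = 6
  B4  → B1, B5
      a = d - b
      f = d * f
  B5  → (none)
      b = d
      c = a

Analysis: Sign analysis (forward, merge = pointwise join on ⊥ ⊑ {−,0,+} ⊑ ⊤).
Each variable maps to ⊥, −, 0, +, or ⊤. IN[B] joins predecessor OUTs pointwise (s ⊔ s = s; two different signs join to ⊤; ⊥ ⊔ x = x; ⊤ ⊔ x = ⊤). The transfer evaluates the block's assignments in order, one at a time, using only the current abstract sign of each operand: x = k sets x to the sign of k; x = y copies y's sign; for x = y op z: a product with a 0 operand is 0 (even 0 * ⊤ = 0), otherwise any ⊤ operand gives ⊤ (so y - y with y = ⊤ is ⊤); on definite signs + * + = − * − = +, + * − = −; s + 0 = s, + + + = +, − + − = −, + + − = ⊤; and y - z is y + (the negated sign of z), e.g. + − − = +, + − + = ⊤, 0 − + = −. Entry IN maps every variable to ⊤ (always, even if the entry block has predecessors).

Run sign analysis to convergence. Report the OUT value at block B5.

Per-block solution:
  B0: | IN=(all ⊤) | OUT=(all ⊤)
  B1: | IN=(all ⊤) | OUT=(all ⊤)
  B2: | IN=(all ⊤) | OUT=(all ⊤)
  B3: | IN=(all ⊤) | OUT={e:+; rest ⊤}
  B4: | IN={e:+; rest ⊤} | OUT={e:+; rest ⊤}
  B5: | IN={e:+; rest ⊤} | OUT={e:+; rest ⊤}

Merge at B5: IN[B5] = OUT[B4] = {a: ⊤, b: ⊤, c: ⊤, d: ⊤, e: +, f: ⊤}
Applying B5's transfer function to that IN value gives OUT[B5] (row B5 above).

Answer: {a: ⊤, b: ⊤, c: ⊤, d: ⊤, e: +, f: ⊤}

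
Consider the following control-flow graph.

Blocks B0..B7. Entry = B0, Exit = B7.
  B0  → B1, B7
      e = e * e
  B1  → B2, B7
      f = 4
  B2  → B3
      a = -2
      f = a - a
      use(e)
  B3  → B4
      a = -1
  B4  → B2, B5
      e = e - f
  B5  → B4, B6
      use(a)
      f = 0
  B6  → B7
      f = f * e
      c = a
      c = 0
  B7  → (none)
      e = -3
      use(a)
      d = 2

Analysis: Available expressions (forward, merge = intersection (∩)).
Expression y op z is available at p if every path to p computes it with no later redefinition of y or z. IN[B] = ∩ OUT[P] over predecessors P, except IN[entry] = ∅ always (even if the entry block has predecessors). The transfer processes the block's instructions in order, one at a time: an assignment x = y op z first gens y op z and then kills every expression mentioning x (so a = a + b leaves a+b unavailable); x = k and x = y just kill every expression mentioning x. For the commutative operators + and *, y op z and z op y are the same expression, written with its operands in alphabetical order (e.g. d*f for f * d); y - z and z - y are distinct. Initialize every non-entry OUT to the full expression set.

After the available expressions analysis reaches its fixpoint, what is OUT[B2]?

Answer: {a-a}

Working:
Converged values:
  B0:   IN={}   OUT={}
  B1:   IN={}   OUT={}
  B2:   IN={}   OUT={a-a}
  B3:   IN={a-a}   OUT={}
  B4:   IN={}   OUT={}
  B5:   IN={}   OUT={}
  B6:   IN={}   OUT={}
  B7:   IN={}   OUT={}

Merge at B2: IN[B2] = OUT[B1] ∩ OUT[B4] = {}
Applying B2's transfer function to that IN value gives OUT[B2] (row B2 above).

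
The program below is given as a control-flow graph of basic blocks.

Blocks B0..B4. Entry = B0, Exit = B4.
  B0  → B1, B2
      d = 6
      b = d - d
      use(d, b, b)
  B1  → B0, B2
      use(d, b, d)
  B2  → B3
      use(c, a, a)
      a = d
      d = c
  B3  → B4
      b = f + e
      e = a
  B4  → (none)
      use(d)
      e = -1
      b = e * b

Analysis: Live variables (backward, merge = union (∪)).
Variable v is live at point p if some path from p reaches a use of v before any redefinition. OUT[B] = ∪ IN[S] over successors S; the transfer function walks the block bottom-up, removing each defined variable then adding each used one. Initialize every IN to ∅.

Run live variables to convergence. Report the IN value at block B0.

Converged values:
  B0:  IN={a, c, e, f}  OUT={a, b, c, d, e, f}
  B1:  IN={a, b, c, d, e, f}  OUT={a, c, d, e, f}
  B2:  IN={a, c, d, e, f}  OUT={a, d, e, f}
  B3:  IN={a, d, e, f}  OUT={b, d}
  B4:  IN={b, d}  OUT={}

Merge at B0: OUT[B0] = IN[B1] ⊔ IN[B2] = {a, b, c, d, e, f}
Applying B0's transfer function to that OUT value gives IN[B0] (row B0 above).

Answer: {a, c, e, f}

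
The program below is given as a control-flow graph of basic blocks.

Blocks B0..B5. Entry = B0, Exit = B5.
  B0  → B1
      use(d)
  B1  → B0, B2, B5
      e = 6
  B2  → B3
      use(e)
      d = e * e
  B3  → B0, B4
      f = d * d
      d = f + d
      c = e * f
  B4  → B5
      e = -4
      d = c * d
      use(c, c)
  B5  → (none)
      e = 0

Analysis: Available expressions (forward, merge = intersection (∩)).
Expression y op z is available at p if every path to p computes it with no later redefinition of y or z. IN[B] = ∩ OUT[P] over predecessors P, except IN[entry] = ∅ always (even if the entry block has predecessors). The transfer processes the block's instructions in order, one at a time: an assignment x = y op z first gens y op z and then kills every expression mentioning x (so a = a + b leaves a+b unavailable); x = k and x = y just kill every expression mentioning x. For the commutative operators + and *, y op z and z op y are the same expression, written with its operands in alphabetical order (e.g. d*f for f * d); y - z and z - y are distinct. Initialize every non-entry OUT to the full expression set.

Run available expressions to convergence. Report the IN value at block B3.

Per-block solution:
  B0:  IN={}  OUT={}
  B1:  IN={}  OUT={}
  B2:  IN={}  OUT={e*e}
  B3:  IN={e*e}  OUT={e*e, e*f}
  B4:  IN={e*e, e*f}  OUT={}
  B5:  IN={}  OUT={}

Merge at B3: IN[B3] = OUT[B2] = {e*e}

Answer: {e*e}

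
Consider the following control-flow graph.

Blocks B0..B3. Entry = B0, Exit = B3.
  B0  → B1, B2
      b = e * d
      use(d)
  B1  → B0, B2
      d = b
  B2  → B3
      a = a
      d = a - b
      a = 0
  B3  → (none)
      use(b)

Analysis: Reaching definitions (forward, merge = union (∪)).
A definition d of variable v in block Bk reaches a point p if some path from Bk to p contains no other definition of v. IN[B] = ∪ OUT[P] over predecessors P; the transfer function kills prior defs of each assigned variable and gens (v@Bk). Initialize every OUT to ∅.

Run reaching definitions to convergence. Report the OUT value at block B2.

Per-block solution:
  B0:  IN={b@B0, d@B1}  OUT={b@B0, d@B1}
  B1:  IN={b@B0, d@B1}  OUT={b@B0, d@B1}
  B2:  IN={b@B0, d@B1}  OUT={a@B2, b@B0, d@B2}
  B3:  IN={a@B2, b@B0, d@B2}  OUT={a@B2, b@B0, d@B2}

Merge at B2: IN[B2] = OUT[B0] ⊔ OUT[B1] = {b@B0, d@B1}
Applying B2's transfer function to that IN value gives OUT[B2] (row B2 above).

Answer: {a@B2, b@B0, d@B2}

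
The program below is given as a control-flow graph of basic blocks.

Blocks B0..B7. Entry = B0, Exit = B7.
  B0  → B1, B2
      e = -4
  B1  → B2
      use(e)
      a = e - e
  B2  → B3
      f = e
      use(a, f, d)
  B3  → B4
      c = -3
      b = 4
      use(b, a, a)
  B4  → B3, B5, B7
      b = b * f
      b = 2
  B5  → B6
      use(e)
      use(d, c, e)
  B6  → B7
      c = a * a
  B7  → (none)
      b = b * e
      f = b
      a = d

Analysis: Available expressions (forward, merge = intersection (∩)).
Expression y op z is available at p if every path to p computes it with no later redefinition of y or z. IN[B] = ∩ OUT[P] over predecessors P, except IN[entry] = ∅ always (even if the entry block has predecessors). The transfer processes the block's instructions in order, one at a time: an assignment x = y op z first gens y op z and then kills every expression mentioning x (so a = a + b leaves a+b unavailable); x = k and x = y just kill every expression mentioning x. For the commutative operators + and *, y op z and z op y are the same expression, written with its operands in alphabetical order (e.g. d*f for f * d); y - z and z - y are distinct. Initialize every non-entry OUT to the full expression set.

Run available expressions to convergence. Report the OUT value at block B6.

Answer: {a*a}

Working:
Per-block solution:
  B0:   IN={}   OUT={}
  B1:   IN={}   OUT={e-e}
  B2:   IN={}   OUT={}
  B3:   IN={}   OUT={}
  B4:   IN={}   OUT={}
  B5:   IN={}   OUT={}
  B6:   IN={}   OUT={a*a}
  B7:   IN={}   OUT={}

Merge at B6: IN[B6] = OUT[B5] = {}
Applying B6's transfer function to that IN value gives OUT[B6] (row B6 above).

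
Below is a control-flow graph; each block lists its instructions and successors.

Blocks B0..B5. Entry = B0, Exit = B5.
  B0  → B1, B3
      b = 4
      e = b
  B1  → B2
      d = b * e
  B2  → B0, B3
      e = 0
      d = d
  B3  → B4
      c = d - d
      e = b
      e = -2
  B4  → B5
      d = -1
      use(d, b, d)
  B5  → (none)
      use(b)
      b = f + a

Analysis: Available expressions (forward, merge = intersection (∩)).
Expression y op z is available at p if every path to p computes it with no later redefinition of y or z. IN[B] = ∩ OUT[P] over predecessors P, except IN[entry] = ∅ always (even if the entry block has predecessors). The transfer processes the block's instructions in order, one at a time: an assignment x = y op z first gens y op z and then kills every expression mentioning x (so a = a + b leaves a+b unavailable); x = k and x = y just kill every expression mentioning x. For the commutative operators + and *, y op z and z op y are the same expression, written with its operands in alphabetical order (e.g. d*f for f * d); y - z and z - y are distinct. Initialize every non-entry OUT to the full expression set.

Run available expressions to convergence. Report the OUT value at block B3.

Answer: {d-d}

Derivation:
Converged values:
  B0: | IN={} | OUT={}
  B1: | IN={} | OUT={b*e}
  B2: | IN={b*e} | OUT={}
  B3: | IN={} | OUT={d-d}
  B4: | IN={d-d} | OUT={}
  B5: | IN={} | OUT={a+f}

Merge at B3: IN[B3] = OUT[B0] ∩ OUT[B2] = {}
Applying B3's transfer function to that IN value gives OUT[B3] (row B3 above).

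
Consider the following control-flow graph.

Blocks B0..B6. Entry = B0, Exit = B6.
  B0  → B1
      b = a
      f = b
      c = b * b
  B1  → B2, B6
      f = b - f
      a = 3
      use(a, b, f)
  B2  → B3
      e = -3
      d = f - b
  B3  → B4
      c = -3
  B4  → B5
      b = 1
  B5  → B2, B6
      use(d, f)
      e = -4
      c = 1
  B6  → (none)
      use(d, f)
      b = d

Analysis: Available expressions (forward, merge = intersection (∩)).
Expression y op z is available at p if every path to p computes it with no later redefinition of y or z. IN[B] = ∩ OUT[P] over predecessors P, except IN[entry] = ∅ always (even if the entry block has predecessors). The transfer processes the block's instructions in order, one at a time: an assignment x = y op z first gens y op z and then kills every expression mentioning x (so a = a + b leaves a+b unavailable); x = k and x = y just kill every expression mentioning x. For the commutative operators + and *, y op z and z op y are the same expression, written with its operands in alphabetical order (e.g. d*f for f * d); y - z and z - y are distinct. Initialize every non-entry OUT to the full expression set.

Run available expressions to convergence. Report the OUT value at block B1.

Answer: {b*b}

Trace:
Converged values:
  B0: | IN={} | OUT={b*b}
  B1: | IN={b*b} | OUT={b*b}
  B2: | IN={} | OUT={f-b}
  B3: | IN={f-b} | OUT={f-b}
  B4: | IN={f-b} | OUT={}
  B5: | IN={} | OUT={}
  B6: | IN={} | OUT={}

Merge at B1: IN[B1] = OUT[B0] = {b*b}
Applying B1's transfer function to that IN value gives OUT[B1] (row B1 above).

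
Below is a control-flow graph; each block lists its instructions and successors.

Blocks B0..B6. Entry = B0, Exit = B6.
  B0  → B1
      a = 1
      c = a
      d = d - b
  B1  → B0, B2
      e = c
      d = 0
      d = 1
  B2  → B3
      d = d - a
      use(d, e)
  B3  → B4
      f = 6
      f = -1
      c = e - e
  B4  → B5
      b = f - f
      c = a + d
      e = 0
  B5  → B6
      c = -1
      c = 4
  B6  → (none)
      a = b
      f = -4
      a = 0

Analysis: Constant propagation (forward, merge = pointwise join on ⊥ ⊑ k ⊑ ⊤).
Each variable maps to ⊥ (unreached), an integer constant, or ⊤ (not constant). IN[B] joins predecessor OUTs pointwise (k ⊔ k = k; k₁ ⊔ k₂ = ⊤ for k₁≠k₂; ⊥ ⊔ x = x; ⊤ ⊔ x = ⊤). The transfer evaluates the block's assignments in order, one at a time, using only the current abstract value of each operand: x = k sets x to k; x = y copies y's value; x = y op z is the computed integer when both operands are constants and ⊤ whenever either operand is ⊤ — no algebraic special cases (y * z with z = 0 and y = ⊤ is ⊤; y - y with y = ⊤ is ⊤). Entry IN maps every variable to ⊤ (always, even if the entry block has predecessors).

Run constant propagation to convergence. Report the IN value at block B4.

Fixpoint table:
  B0:  IN=(all ⊤)  OUT={a:1, c:1; rest ⊤}
  B1:  IN={a:1, c:1; rest ⊤}  OUT={a:1, c:1, d:1, e:1; rest ⊤}
  B2:  IN={a:1, c:1, d:1, e:1; rest ⊤}  OUT={a:1, c:1, d:0, e:1; rest ⊤}
  B3:  IN={a:1, c:1, d:0, e:1; rest ⊤}  OUT={a:1, c:0, d:0, e:1, f:-1; rest ⊤}
  B4:  IN={a:1, c:0, d:0, e:1, f:-1; rest ⊤}  OUT={a:1, b:0, c:1, d:0, e:0, f:-1; rest ⊤}
  B5:  IN={a:1, b:0, c:1, d:0, e:0, f:-1; rest ⊤}  OUT={a:1, b:0, c:4, d:0, e:0, f:-1; rest ⊤}
  B6:  IN={a:1, b:0, c:4, d:0, e:0, f:-1; rest ⊤}  OUT={a:0, b:0, c:4, d:0, e:0, f:-4; rest ⊤}

Merge at B4: IN[B4] = OUT[B3] = {a: 1, b: ⊤, c: 0, d: 0, e: 1, f: -1}

Answer: {a: 1, b: ⊤, c: 0, d: 0, e: 1, f: -1}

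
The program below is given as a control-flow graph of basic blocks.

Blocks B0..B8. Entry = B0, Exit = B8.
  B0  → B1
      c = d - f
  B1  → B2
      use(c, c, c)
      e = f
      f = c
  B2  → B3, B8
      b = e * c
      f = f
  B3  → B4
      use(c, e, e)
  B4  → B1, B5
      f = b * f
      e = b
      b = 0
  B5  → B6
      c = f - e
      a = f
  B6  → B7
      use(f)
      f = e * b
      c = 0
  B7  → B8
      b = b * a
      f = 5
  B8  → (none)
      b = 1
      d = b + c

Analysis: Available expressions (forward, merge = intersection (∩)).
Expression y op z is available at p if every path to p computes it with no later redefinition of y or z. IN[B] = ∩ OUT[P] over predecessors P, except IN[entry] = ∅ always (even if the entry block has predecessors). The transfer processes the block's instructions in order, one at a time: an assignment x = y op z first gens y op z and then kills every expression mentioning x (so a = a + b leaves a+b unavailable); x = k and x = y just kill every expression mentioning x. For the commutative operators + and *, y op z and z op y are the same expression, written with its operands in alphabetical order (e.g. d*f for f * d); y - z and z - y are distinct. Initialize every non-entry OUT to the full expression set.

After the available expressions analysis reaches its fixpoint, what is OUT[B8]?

Answer: {b+c}

Working:
Converged values:
  B0: | IN={} | OUT={d-f}
  B1: | IN={} | OUT={}
  B2: | IN={} | OUT={c*e}
  B3: | IN={c*e} | OUT={c*e}
  B4: | IN={c*e} | OUT={}
  B5: | IN={} | OUT={f-e}
  B6: | IN={f-e} | OUT={b*e}
  B7: | IN={b*e} | OUT={}
  B8: | IN={} | OUT={b+c}

Merge at B8: IN[B8] = OUT[B2] ∩ OUT[B7] = {}
Applying B8's transfer function to that IN value gives OUT[B8] (row B8 above).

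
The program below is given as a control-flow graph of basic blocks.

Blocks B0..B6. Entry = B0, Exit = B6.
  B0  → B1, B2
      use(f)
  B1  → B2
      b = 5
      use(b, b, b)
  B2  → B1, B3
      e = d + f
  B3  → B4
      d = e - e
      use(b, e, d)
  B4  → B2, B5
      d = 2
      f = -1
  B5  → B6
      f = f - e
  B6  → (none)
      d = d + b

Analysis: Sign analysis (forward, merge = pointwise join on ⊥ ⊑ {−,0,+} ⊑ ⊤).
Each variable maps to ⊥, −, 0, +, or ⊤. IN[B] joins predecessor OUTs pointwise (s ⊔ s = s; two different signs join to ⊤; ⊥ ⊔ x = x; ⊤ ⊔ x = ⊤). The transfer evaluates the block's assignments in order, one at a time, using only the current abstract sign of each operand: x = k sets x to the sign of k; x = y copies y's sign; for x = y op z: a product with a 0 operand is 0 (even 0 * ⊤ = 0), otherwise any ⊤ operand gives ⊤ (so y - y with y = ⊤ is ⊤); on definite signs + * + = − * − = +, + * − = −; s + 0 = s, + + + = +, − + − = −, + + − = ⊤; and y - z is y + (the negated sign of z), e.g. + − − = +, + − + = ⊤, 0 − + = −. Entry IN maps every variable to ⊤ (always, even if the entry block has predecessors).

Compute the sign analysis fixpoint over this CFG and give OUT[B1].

Answer: {a: ⊤, b: +, c: ⊤, d: ⊤, e: ⊤, f: ⊤}

Trace:
Fixpoint table:
  B0:   IN=(all ⊤)   OUT=(all ⊤)
  B1:   IN=(all ⊤)   OUT={b:+; rest ⊤}
  B2:   IN=(all ⊤)   OUT=(all ⊤)
  B3:   IN=(all ⊤)   OUT=(all ⊤)
  B4:   IN=(all ⊤)   OUT={d:+, f:-; rest ⊤}
  B5:   IN={d:+, f:-; rest ⊤}   OUT={d:+; rest ⊤}
  B6:   IN={d:+; rest ⊤}   OUT=(all ⊤)

Merge at B1: IN[B1] = OUT[B0] ⊔ OUT[B2] = {a: ⊤, b: ⊤, c: ⊤, d: ⊤, e: ⊤, f: ⊤}
Applying B1's transfer function to that IN value gives OUT[B1] (row B1 above).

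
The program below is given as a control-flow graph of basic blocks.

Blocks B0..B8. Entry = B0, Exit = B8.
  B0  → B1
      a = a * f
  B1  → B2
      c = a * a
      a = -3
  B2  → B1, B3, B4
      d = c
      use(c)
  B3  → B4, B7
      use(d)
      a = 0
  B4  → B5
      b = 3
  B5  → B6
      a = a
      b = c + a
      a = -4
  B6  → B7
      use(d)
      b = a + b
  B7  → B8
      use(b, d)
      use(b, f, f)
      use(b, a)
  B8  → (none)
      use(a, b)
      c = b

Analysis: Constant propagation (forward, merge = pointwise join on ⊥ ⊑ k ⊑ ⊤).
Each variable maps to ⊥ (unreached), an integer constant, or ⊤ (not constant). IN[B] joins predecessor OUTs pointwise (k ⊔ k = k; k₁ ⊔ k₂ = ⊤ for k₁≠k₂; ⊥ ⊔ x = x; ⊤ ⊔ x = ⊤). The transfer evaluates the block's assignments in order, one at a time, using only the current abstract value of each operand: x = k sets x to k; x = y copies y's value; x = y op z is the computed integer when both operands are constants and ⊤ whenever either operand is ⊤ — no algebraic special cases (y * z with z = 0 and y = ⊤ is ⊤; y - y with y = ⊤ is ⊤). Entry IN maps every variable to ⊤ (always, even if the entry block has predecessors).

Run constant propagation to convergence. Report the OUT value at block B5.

Converged values:
  B0:   IN=(all ⊤)   OUT=(all ⊤)
  B1:   IN=(all ⊤)   OUT={a:-3; rest ⊤}
  B2:   IN={a:-3; rest ⊤}   OUT={a:-3; rest ⊤}
  B3:   IN={a:-3; rest ⊤}   OUT={a:0; rest ⊤}
  B4:   IN=(all ⊤)   OUT={b:3; rest ⊤}
  B5:   IN={b:3; rest ⊤}   OUT={a:-4; rest ⊤}
  B6:   IN={a:-4; rest ⊤}   OUT={a:-4; rest ⊤}
  B7:   IN=(all ⊤)   OUT=(all ⊤)
  B8:   IN=(all ⊤)   OUT=(all ⊤)

Merge at B5: IN[B5] = OUT[B4] = {a: ⊤, b: 3, c: ⊤, d: ⊤, e: ⊤, f: ⊤}
Applying B5's transfer function to that IN value gives OUT[B5] (row B5 above).

Answer: {a: -4, b: ⊤, c: ⊤, d: ⊤, e: ⊤, f: ⊤}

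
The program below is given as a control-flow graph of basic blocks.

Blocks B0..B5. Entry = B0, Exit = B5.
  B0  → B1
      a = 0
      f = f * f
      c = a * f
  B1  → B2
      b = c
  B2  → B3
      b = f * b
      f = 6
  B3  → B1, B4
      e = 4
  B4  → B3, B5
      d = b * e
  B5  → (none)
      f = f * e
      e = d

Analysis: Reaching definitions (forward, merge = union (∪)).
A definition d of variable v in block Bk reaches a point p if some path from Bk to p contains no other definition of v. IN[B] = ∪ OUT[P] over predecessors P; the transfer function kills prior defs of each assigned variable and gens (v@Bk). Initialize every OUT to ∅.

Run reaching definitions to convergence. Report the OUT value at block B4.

Answer: {a@B0, b@B2, c@B0, d@B4, e@B3, f@B2}

Trace:
Fixpoint table:
  B0:   IN={}   OUT={a@B0, c@B0, f@B0}
  B1:   IN={a@B0, b@B2, c@B0, d@B4, e@B3, f@B0, f@B2}   OUT={a@B0, b@B1, c@B0, d@B4, e@B3, f@B0, f@B2}
  B2:   IN={a@B0, b@B1, c@B0, d@B4, e@B3, f@B0, f@B2}   OUT={a@B0, b@B2, c@B0, d@B4, e@B3, f@B2}
  B3:   IN={a@B0, b@B2, c@B0, d@B4, e@B3, f@B2}   OUT={a@B0, b@B2, c@B0, d@B4, e@B3, f@B2}
  B4:   IN={a@B0, b@B2, c@B0, d@B4, e@B3, f@B2}   OUT={a@B0, b@B2, c@B0, d@B4, e@B3, f@B2}
  B5:   IN={a@B0, b@B2, c@B0, d@B4, e@B3, f@B2}   OUT={a@B0, b@B2, c@B0, d@B4, e@B5, f@B5}

Merge at B4: IN[B4] = OUT[B3] = {a@B0, b@B2, c@B0, d@B4, e@B3, f@B2}
Applying B4's transfer function to that IN value gives OUT[B4] (row B4 above).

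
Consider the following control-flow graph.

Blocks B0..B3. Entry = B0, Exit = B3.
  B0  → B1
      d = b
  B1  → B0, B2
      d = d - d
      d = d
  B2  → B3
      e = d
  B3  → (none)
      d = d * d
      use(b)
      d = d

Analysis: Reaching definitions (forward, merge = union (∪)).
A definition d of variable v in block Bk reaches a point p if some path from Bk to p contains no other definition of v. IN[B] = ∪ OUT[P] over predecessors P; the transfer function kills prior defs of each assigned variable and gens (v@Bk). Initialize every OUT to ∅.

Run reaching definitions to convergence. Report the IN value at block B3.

Converged values:
  B0:  IN={d@B1}  OUT={d@B0}
  B1:  IN={d@B0}  OUT={d@B1}
  B2:  IN={d@B1}  OUT={d@B1, e@B2}
  B3:  IN={d@B1, e@B2}  OUT={d@B3, e@B2}

Merge at B3: IN[B3] = OUT[B2] = {d@B1, e@B2}

Answer: {d@B1, e@B2}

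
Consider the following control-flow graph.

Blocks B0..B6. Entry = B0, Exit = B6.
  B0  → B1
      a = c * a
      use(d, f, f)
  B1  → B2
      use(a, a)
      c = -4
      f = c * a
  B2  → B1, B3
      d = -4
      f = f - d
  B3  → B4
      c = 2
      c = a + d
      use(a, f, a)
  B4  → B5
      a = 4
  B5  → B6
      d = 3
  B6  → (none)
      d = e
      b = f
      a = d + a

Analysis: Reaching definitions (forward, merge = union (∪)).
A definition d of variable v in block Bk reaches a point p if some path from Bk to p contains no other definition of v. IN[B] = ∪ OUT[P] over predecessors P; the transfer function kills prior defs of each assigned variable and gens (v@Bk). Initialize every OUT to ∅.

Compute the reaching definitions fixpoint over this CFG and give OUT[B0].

Answer: {a@B0}

Trace:
Per-block solution:
  B0:  IN={}  OUT={a@B0}
  B1:  IN={a@B0, c@B1, d@B2, f@B2}  OUT={a@B0, c@B1, d@B2, f@B1}
  B2:  IN={a@B0, c@B1, d@B2, f@B1}  OUT={a@B0, c@B1, d@B2, f@B2}
  B3:  IN={a@B0, c@B1, d@B2, f@B2}  OUT={a@B0, c@B3, d@B2, f@B2}
  B4:  IN={a@B0, c@B3, d@B2, f@B2}  OUT={a@B4, c@B3, d@B2, f@B2}
  B5:  IN={a@B4, c@B3, d@B2, f@B2}  OUT={a@B4, c@B3, d@B5, f@B2}
  B6:  IN={a@B4, c@B3, d@B5, f@B2}  OUT={a@B6, b@B6, c@B3, d@B6, f@B2}

B0 is the boundary node: IN[B0] = {}
Applying B0's transfer function to that IN value gives OUT[B0] (row B0 above).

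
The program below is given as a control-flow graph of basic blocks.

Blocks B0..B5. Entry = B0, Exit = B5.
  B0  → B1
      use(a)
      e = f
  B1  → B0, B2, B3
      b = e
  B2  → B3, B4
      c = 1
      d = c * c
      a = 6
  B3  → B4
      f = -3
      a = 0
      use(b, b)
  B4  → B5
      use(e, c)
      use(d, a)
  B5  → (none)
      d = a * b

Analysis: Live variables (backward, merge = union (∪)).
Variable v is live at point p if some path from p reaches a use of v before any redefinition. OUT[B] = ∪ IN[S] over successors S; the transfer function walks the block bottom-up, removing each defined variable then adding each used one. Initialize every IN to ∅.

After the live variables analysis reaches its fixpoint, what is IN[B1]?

Answer: {a, c, d, e, f}

Working:
Per-block solution:
  B0: | IN={a, c, d, f} | OUT={a, c, d, e, f}
  B1: | IN={a, c, d, e, f} | OUT={a, b, c, d, e, f}
  B2: | IN={b, e} | OUT={a, b, c, d, e}
  B3: | IN={b, c, d, e} | OUT={a, b, c, d, e}
  B4: | IN={a, b, c, d, e} | OUT={a, b}
  B5: | IN={a, b} | OUT={}

Merge at B1: OUT[B1] = IN[B0] ⊔ IN[B2] ⊔ IN[B3] = {a, b, c, d, e, f}
Applying B1's transfer function to that OUT value gives IN[B1] (row B1 above).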